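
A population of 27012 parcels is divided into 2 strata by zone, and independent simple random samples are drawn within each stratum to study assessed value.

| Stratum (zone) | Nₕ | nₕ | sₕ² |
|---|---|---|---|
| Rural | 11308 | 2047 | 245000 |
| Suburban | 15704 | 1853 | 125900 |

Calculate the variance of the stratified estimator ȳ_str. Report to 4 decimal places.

37.4330

Var(ȳ_str) = Σₕ Wₕ²(1 − fₕ)sₕ²/nₕ with Wₕ = Nₕ/N, N = 27012.
Rural: Wₕ = 0.41862876; term = 0.41862876²·(1 − 0.18102229)·245000/2047 = 17.178231.
Suburban: Wₕ = 0.58137124; term = 0.58137124²·(1 − 0.11799542)·125900/1853 = 20.254813.
Sum = 37.433044.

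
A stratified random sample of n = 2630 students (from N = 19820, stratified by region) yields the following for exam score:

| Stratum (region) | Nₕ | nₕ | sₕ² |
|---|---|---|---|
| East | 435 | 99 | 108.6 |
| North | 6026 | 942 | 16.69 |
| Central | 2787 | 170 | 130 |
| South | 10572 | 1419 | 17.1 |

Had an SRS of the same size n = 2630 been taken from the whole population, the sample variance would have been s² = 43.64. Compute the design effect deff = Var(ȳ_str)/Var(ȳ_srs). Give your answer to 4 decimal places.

1.3172

Var(ȳ_str) = Σ Wₕ²(1−fₕ)sₕ²/nₕ with Wₕ = Nₕ/19820:
  East: (435/19820)²·(1−99/435)·108.6/99 = 4.081463 × 10^-4
  North: (6026/19820)²·(1−942/6026)·16.69/942 = 0.0013817606
  Central: (2787/19820)²·(1−170/2787)·130/170 = 0.014198021
  South: (10572/19820)²·(1−1419/10572)·17.1/1419 = 0.0029684315
  → Var(ȳ_str) = 0.018956359.
Var(ȳ_srs) = (1 − 2630/19820)·43.64/2630 = 0.01439134.
deff = 0.018956359 / 0.01439134 = 1.3172.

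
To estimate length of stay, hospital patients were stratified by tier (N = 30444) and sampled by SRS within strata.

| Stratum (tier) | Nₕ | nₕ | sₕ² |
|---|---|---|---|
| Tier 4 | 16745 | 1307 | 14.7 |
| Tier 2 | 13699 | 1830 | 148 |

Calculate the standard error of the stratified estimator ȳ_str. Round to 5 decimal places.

0.13162

Var(ȳ_str) = Σₕ Wₕ²(1 − fₕ)sₕ²/nₕ with Wₕ = Nₕ/N, N = 30444.
Tier 4: Wₕ = 0.55002628; term = 0.55002628²·(1 − 0.07805315)·14.7/1307 = 0.0031369999.
Tier 2: Wₕ = 0.44997372; term = 0.44997372²·(1 − 0.13358639)·148/1830 = 0.014187641.
Sum = 0.017324641.
SE = √(0.017324641) = 0.13162.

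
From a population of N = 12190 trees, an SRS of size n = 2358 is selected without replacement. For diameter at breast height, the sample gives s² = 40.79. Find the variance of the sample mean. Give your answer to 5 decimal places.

0.01395

Under SRS without replacement, Var(ȳ) = (1 − f)·s²/n with f = n/N = 2358/12190 = 0.19343724.
Var(ȳ) = (1 − 0.19343724)·40.79/2358 = 0.80656276·0.017298558 = 0.013952373.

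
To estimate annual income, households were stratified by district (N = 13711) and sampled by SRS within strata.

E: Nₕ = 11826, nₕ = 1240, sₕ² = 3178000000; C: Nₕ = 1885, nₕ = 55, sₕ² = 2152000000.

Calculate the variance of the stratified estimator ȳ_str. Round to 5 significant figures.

Var(ȳ_str) = Σₕ Wₕ²(1 − fₕ)sₕ²/nₕ with Wₕ = Nₕ/N, N = 13711.
E: Wₕ = 0.86251915; term = 0.86251915²·(1 − 0.10485371)·3178000000/1240 = 1.7067256 × 10^6.
C: Wₕ = 0.13748085; term = 0.13748085²·(1 − 0.02917772)·2152000000/55 = 717965.8.
Sum = 2.4246914 × 10^6.

2.4247 × 10^6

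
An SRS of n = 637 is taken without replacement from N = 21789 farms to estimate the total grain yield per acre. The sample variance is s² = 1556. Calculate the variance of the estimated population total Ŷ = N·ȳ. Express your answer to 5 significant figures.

1.1258 × 10^9

Var(Ŷ) = N²·Var(ȳ) = N²·(1 − n/N)·s²/n.
f = 637/21789 = 0.02923494; Var(ȳ) = 0.97076506·1556/637 = 2.371288.
Var(Ŷ) = 21789² · 2.371288 = 1.1257939 × 10^9.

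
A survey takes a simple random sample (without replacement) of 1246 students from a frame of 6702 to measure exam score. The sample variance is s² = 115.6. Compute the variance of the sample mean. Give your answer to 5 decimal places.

0.07553

Under SRS without replacement, Var(ȳ) = (1 − f)·s²/n with f = n/N = 1246/6702 = 0.18591465.
Var(ȳ) = (1 − 0.18591465)·115.6/1246 = 0.81408535·0.092776886 = 0.075528304.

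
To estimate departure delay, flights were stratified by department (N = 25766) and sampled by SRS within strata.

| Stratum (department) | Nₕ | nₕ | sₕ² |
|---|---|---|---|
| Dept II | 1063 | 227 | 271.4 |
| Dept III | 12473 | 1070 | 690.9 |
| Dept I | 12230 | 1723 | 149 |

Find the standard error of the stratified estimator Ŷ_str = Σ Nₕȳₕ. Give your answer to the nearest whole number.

10199

Var(Ŷ_str) = Σₕ Nₕ²(1 − fₕ)sₕ²/nₕ.
Dept II: 1063²·(1 − 227/1063)·271.4/227 = 1.0624868 × 10^6.
Dept III: 12473²·(1 − 1070/12473)·690.9/1070 = 9.1837798 × 10^7.
Dept I: 12230²·(1 − 1723/12230)·149/1723 = 1.1112357 × 10^7.
Sum = 1.0401264 × 10^8.
SE = √(1.0401264 × 10^8) = 10199.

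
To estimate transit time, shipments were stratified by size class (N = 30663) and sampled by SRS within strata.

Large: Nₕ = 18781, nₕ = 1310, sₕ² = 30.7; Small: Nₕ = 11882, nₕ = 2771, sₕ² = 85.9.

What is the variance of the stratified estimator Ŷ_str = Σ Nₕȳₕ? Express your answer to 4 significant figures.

1.105 × 10^7

Var(Ŷ_str) = Σₕ Nₕ²(1 − fₕ)sₕ²/nₕ.
Large: 18781²·(1 − 1310/18781)·30.7/1310 = 7.6895966 × 10^6.
Small: 11882²·(1 − 2771/11882)·85.9/2771 = 3.3559249 × 10^6.
Sum = 1.1045522 × 10^7.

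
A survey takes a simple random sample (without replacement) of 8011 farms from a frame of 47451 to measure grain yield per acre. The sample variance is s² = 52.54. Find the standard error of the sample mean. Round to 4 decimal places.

Under SRS without replacement, Var(ȳ) = (1 − f)·s²/n with f = n/N = 8011/47451 = 0.16882679.
Var(ȳ) = (1 − 0.16882679)·52.54/8011 = 0.83117321·0.0065584821 = 0.0054512346.
SE(ȳ) = √(0.0054512346) = 0.0738.

0.0738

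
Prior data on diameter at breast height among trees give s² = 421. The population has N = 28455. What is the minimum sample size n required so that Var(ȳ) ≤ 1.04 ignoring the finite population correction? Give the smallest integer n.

Without fpc, n₀ = s²/D = 421/1.04 = 404.8077.
Rounding up, n = 405.

405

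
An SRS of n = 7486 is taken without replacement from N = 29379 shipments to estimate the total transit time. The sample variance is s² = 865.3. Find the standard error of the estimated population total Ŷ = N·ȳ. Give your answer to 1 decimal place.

8622.4

Var(Ŷ) = N²·Var(ȳ) = N²·(1 − n/N)·s²/n.
f = 7486/29379 = 0.25480786; Var(ȳ) = 0.74519214·865.3/7486 = 0.086136089.
Var(Ŷ) = 29379² · 0.086136089 = 7.4346267 × 10^7.
SE(Ŷ) = √(7.4346267 × 10^7) = 8622.4.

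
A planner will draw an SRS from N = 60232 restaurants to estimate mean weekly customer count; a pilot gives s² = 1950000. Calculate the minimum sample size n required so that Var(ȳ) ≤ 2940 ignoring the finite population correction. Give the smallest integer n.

664

Without fpc, n₀ = s²/D = 1950000/2940 = 663.2653.
Rounding up, n = 664.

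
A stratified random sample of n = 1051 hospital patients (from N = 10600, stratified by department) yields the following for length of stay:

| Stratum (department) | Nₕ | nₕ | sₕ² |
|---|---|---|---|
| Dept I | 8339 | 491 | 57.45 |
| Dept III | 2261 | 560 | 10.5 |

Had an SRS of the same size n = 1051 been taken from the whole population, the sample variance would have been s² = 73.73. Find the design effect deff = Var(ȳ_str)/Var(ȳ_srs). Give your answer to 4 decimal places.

Var(ȳ_str) = Σ Wₕ²(1−fₕ)sₕ²/nₕ with Wₕ = Nₕ/10600:
  Dept I: (8339/10600)²·(1−491/8339)·57.45/491 = 0.068150615
  Dept III: (2261/10600)²·(1−560/2261)·10.5/560 = 6.4179217 × 10^-4
  → Var(ȳ_str) = 0.068792407.
Var(ȳ_srs) = (1 − 1051/10600)·73.73/1051 = 0.063196576.
deff = 0.068792407 / 0.063196576 = 1.0885.

1.0885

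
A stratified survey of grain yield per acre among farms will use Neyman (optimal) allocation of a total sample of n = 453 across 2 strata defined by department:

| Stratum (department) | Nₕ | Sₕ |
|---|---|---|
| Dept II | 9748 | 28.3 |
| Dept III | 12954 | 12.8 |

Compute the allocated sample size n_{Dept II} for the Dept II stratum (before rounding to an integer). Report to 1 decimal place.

282.9

Neyman allocation: nₕ = n·NₕSₕ / Σⱼ NⱼSⱼ.
Σ NⱼSⱼ = 9748·28.3 + 12954·12.8 = 441679.6.
n_{Dept II} = 453·9748·28.3 / 441679.6 = 282.9.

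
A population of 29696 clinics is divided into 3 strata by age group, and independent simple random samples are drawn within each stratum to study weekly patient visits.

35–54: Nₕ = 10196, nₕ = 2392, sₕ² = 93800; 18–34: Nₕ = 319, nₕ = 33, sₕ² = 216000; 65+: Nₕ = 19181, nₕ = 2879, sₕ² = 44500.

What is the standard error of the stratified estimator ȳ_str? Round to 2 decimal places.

3.11

Var(ȳ_str) = Σₕ Wₕ²(1 − fₕ)sₕ²/nₕ with Wₕ = Nₕ/N, N = 29696.
35–54: Wₕ = 0.34334591; term = 0.34334591²·(1 − 0.23460180)·93800/2392 = 3.5382852.
18–34: Wₕ = 0.01074219; term = 0.01074219²·(1 − 0.10344828)·216000/33 = 0.67717454.
65+: Wₕ = 0.64591191; term = 0.64591191²·(1 − 0.15009645)·44500/2879 = 5.4806816.
Sum = 9.6961413.
SE = √(9.6961413) = 3.11.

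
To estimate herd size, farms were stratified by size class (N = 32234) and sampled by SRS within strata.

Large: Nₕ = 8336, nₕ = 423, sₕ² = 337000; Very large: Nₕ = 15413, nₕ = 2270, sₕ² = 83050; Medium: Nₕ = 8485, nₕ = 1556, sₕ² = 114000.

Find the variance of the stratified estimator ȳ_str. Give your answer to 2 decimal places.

Var(ȳ_str) = Σₕ Wₕ²(1 − fₕ)sₕ²/nₕ with Wₕ = Nₕ/N, N = 32234.
Large: Wₕ = 0.25860892; term = 0.25860892²·(1 − 0.05074376)·337000/423 = 50.577808.
Very large: Wₕ = 0.47815971; term = 0.47815971²·(1 − 0.14727827)·83050/2270 = 7.1329152.
Medium: Wₕ = 0.26323137; term = 0.26323137²·(1 − 0.18338244)·114000/1556 = 4.1456178.
Sum = 61.856341.

61.86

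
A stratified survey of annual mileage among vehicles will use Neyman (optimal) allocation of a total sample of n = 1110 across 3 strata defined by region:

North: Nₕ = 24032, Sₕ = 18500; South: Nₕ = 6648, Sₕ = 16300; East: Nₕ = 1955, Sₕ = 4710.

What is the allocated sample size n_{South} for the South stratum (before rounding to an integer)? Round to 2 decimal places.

Neyman allocation: nₕ = n·NₕSₕ / Σⱼ NⱼSⱼ.
Σ NⱼSⱼ = 24032·18500 + 6648·16300 + 1955·4710 = 5.6216245 × 10^8.
n_{South} = 1110·6648·16300 / (5.6216245 × 10^8) = 213.96.

213.96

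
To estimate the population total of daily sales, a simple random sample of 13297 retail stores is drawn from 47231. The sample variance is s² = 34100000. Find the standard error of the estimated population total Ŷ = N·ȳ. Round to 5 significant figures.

2.0274 × 10^6

Var(Ŷ) = N²·Var(ȳ) = N²·(1 − n/N)·s²/n.
f = 13297/47231 = 0.28153120; Var(ȳ) = 0.71846880·34100000/13297 = 1842.5048.
Var(Ŷ) = 47231² · 1842.5048 = 4.1101996 × 10^12.
SE(Ŷ) = √(4.1101996 × 10^12) = 2.0274 × 10^6.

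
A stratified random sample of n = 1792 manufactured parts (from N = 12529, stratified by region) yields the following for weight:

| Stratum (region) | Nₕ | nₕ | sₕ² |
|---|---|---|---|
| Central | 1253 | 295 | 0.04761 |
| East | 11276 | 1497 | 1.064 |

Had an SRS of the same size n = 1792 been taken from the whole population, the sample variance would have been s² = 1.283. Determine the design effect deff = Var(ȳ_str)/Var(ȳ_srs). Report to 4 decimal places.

0.8157

Var(ȳ_str) = Σ Wₕ²(1−fₕ)sₕ²/nₕ with Wₕ = Nₕ/12529:
  Central: (1253/12529)²·(1−295/1253)·0.04761/295 = 1.2341272 × 10^-6
  East: (11276/12529)²·(1−1497/11276)·1.064/1497 = 4.9927121 × 10^-4
  → Var(ȳ_str) = 5.0050534 × 10^-4.
Var(ȳ_srs) = (1 − 1792/12529)·1.283/1792 = 6.135574 × 10^-4.
deff = (5.0050534 × 10^-4) / (6.135574 × 10^-4) = 0.8157.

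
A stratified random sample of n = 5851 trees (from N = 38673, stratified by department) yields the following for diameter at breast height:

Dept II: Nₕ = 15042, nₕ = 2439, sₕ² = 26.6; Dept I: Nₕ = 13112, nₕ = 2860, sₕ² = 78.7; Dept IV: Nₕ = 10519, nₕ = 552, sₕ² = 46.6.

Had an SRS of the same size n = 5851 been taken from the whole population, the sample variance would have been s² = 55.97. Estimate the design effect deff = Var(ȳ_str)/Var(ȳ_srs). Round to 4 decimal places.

1.2038

Var(ȳ_str) = Σ Wₕ²(1−fₕ)sₕ²/nₕ with Wₕ = Nₕ/38673:
  Dept II: (15042/38673)²·(1−2439/15042)·26.6/2439 = 0.0013823997
  Dept I: (13112/38673)²·(1−2860/13112)·78.7/2860 = 0.0024732642
  Dept IV: (10519/38673)²·(1−552/10519)·46.6/552 = 0.0059179328
  → Var(ȳ_str) = 0.0097735967.
Var(ȳ_srs) = (1 − 5851/38673)·55.97/5851 = 0.0081186232.
deff = 0.0097735967 / 0.0081186232 = 1.2038.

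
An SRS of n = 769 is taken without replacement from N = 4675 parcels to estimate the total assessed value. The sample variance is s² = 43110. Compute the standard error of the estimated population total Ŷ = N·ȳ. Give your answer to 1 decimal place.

31995.0

Var(Ŷ) = N²·Var(ȳ) = N²·(1 − n/N)·s²/n.
f = 769/4675 = 0.16449198; Var(ȳ) = 0.83550802·43110/769 = 46.838428.
Var(Ŷ) = 4675² · 46.838428 = 1.0236831 × 10^9.
SE(Ŷ) = √(1.0236831 × 10^9) = 31995.0.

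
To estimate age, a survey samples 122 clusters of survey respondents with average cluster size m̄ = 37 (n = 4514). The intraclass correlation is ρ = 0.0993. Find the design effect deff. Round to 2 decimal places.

4.57

deff = 1 + (37 − 1)·0.0993 = 1 + 3.5748 = 4.5748.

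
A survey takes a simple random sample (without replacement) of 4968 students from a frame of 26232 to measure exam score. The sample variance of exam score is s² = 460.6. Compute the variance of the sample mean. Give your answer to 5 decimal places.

Under SRS without replacement, Var(ȳ) = (1 − f)·s²/n with f = n/N = 4968/26232 = 0.18938701.
Var(ȳ) = (1 − 0.18938701)·460.6/4968 = 0.81061299·0.092713366 = 0.075154659.

0.07515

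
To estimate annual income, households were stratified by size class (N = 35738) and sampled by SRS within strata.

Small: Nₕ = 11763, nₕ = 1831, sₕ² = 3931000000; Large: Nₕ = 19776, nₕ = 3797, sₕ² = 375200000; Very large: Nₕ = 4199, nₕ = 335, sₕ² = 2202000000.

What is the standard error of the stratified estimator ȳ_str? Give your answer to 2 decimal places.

Var(ȳ_str) = Σₕ Wₕ²(1 − fₕ)sₕ²/nₕ with Wₕ = Nₕ/N, N = 35738.
Small: Wₕ = 0.32914545; term = 0.32914545²·(1 − 0.15565757)·3931000000/1831 = 196385.32.
Large: Wₕ = 0.55336057; term = 0.55336057²·(1 − 0.19200040)·375200000/3797 = 24448.363.
Very large: Wₕ = 0.11749398; term = 0.11749398²·(1 − 0.07978090)·2202000000/335 = 83501.641.
Sum = 304335.32.
SE = √(304335.32) = 551.67.

551.67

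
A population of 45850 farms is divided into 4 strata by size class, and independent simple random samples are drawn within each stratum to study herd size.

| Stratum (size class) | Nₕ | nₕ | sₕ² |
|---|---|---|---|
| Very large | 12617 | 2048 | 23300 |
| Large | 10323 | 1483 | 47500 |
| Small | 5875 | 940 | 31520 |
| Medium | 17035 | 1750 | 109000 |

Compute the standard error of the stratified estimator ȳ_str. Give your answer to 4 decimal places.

3.2077

Var(ȳ_str) = Σₕ Wₕ²(1 − fₕ)sₕ²/nₕ with Wₕ = Nₕ/N, N = 45850.
Very large: Wₕ = 0.27517993; term = 0.27517993²·(1 − 0.16232068)·23300/2048 = 0.72166774.
Large: Wₕ = 0.22514722; term = 0.22514722²·(1 − 0.14365979)·47500/1483 = 1.3903751.
Small: Wₕ = 0.12813522; term = 0.12813522²·(1 − 0.16000000)·31520/940 = 0.46246056.
Medium: Wₕ = 0.37153762; term = 0.37153762²·(1 − 0.10272967)·109000/1750 = 7.7146699.
Sum = 10.289173.
SE = √(10.289173) = 3.2077.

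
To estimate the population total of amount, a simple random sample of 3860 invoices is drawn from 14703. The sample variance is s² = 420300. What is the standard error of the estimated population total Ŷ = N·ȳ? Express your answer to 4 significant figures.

131800

Var(Ŷ) = N²·Var(ȳ) = N²·(1 − n/N)·s²/n.
f = 3860/14703 = 0.26253146; Var(ȳ) = 0.73746854·420300/3860 = 80.300008.
Var(Ŷ) = 14703² · 80.300008 = 1.7359112 × 10^10.
SE(Ŷ) = √(1.7359112 × 10^10) = 131800.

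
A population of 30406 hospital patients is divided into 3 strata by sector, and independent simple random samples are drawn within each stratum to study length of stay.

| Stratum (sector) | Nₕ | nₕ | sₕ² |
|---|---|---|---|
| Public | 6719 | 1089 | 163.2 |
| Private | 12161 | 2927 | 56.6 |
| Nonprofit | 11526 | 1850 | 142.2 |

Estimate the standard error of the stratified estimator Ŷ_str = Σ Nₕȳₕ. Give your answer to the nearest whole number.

Var(Ŷ_str) = Σₕ Nₕ²(1 − fₕ)sₕ²/nₕ.
Public: 6719²·(1 − 1089/6719)·163.2/1089 = 5.668985 × 10^6.
Private: 12161²·(1 − 2927/12161)·56.6/2927 = 2.1714652 × 10^6.
Nonprofit: 11526²·(1 − 1850/11526)·142.2/1850 = 8.5723983 × 10^6.
Sum = 1.6412849 × 10^7.
SE = √(1.6412849 × 10^7) = 4051.

4051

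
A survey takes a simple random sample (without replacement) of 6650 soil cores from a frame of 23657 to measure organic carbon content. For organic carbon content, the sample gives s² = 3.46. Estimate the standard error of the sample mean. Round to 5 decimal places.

0.01934

Under SRS without replacement, Var(ȳ) = (1 − f)·s²/n with f = n/N = 6650/23657 = 0.28110073.
Var(ȳ) = (1 − 0.28110073)·3.46/6650 = 0.71889927·5.2030075 × 10^-4 = 3.7404383 × 10^-4.
SE(ȳ) = √(3.7404383 × 10^-4) = 0.01934.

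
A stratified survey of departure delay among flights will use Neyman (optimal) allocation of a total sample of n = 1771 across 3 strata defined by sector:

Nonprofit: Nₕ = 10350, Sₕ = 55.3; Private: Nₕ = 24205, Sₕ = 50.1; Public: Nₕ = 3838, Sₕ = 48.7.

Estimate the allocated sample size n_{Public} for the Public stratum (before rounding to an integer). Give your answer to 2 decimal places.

Neyman allocation: nₕ = n·NₕSₕ / Σⱼ NⱼSⱼ.
Σ NⱼSⱼ = 10350·55.3 + 24205·50.1 + 3838·48.7 = 1.9719361 × 10^6.
n_{Public} = 1771·3838·48.7 / (1.9719361 × 10^6) = 167.86.

167.86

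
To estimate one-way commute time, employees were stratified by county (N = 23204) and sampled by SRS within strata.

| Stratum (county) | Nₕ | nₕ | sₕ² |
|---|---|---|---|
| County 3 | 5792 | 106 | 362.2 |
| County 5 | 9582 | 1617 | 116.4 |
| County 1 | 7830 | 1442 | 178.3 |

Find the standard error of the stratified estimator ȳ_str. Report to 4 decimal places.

0.4803

Var(ȳ_str) = Σₕ Wₕ²(1 − fₕ)sₕ²/nₕ with Wₕ = Nₕ/N, N = 23204.
County 3: Wₕ = 0.24961214; term = 0.24961214²·(1 − 0.01830110)·362.2/106 = 0.20900288.
County 5: Wₕ = 0.41294604; term = 0.41294604²·(1 − 0.16875391)·116.4/1617 = 0.010203736.
County 1: Wₕ = 0.33744182; term = 0.33744182²·(1 − 0.18416347)·178.3/1442 = 0.011486482.
Sum = 0.2306931.
SE = √(0.2306931) = 0.4803.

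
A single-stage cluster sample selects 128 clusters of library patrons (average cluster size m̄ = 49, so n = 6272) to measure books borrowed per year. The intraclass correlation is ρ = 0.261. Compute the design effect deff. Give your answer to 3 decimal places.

13.528

deff = 1 + (49 − 1)·0.261 = 1 + 12.528 = 13.528.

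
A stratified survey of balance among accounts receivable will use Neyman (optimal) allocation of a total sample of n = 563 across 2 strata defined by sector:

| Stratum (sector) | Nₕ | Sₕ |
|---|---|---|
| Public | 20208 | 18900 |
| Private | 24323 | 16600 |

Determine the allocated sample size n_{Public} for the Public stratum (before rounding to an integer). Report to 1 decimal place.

Neyman allocation: nₕ = n·NₕSₕ / Σⱼ NⱼSⱼ.
Σ NⱼSⱼ = 20208·18900 + 24323·16600 = 7.85693 × 10^8.
n_{Public} = 563·20208·18900 / (7.85693 × 10^8) = 273.7.

273.7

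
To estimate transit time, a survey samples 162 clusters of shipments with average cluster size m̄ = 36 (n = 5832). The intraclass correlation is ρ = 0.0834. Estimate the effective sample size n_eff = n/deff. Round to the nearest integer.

1488

deff = 1 + (36 − 1)·0.0834 = 1 + 2.919 = 3.919.
n_eff = 5832 / 3.919 = 1488.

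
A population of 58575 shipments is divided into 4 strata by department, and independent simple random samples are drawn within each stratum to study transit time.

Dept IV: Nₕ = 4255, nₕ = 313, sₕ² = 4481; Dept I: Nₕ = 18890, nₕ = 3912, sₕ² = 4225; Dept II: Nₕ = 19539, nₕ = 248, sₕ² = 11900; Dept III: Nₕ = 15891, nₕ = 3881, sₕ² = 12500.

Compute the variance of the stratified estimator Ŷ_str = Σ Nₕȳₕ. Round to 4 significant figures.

Var(Ŷ_str) = Σₕ Nₕ²(1 − fₕ)sₕ²/nₕ.
Dept IV: 4255²·(1 − 313/4255)·4481/313 = 2.401302 × 10^8.
Dept I: 18890²·(1 − 3912/18890)·4225/3912 = 3.0557207 × 10^8.
Dept II: 19539²·(1 − 248/19539)·11900/248 = 1.8086409 × 10^10.
Dept III: 15891²·(1 − 3881/15891)·12500/3881 = 6.1469631 × 10^8.
Sum = 1.9246808 × 10^10.

1.925 × 10^10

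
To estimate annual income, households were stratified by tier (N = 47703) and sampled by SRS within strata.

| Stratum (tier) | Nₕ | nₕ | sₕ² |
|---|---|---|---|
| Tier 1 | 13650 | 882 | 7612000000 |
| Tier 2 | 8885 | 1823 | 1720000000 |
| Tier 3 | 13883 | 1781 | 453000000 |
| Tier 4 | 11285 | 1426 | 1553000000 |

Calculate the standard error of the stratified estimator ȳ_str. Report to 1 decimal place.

Var(ȳ_str) = Σₕ Wₕ²(1 − fₕ)sₕ²/nₕ with Wₕ = Nₕ/N, N = 47703.
Tier 1: Wₕ = 0.28614553; term = 0.28614553²·(1 − 0.06461538)·7612000000/882 = 660989.16.
Tier 2: Wₕ = 0.18625663; term = 0.18625663²·(1 − 0.20517727)·1720000000/1823 = 26015.701.
Tier 3: Wₕ = 0.29102991; term = 0.29102991²·(1 − 0.12828639)·453000000/1781 = 18779.472.
Tier 4: Wₕ = 0.23656793; term = 0.23656793²·(1 − 0.12636243)·1553000000/1426 = 53246.979.
Sum = 759031.31.
SE = √(759031.31) = 871.2.

871.2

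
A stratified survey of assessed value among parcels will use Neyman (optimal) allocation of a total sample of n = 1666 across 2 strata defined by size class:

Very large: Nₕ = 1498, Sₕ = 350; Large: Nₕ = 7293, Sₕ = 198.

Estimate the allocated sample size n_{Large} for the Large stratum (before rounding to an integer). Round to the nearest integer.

1222

Neyman allocation: nₕ = n·NₕSₕ / Σⱼ NⱼSⱼ.
Σ NⱼSⱼ = 1498·350 + 7293·198 = 1.968314 × 10^6.
n_{Large} = 1666·7293·198 / (1.968314 × 10^6) = 1222.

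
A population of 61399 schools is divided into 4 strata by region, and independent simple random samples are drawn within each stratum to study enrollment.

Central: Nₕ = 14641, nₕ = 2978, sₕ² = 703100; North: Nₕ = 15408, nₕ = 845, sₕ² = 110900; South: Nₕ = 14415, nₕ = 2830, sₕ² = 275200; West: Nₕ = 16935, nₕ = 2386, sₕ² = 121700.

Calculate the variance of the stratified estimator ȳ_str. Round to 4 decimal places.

26.1474

Var(ȳ_str) = Σₕ Wₕ²(1 − fₕ)sₕ²/nₕ with Wₕ = Nₕ/N, N = 61399.
Central: Wₕ = 0.23845665; term = 0.23845665²·(1 − 0.20340141)·703100/2978 = 10.694262.
North: Wₕ = 0.25094871; term = 0.25094871²·(1 − 0.05484164)·110900/845 = 7.8117684.
South: Wₕ = 0.23477581; term = 0.23477581²·(1 − 0.19632327)·275200/2830 = 4.307746.
West: Wₕ = 0.27581882; term = 0.27581882²·(1 − 0.14089164)·121700/2386 = 3.3336184.
Sum = 26.147395.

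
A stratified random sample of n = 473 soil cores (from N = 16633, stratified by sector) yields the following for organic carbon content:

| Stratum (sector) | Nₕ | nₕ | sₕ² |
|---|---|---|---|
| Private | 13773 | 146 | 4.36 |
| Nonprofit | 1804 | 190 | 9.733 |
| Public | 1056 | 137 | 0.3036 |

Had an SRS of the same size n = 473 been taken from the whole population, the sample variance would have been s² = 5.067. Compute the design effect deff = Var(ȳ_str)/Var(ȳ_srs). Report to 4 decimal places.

Var(ȳ_str) = Σ Wₕ²(1−fₕ)sₕ²/nₕ with Wₕ = Nₕ/16633:
  Private: (13773/16633)²·(1−146/13773)·4.36/146 = 0.020259152
  Nonprofit: (1804/16633)²·(1−190/1804)·9.733/190 = 5.3912815 × 10^-4
  Public: (1056/16633)²·(1−137/1056)·0.3036/137 = 7.773551 × 10^-6
  → Var(ȳ_str) = 0.020806054.
Var(ȳ_srs) = (1 − 473/16633)·5.067/473 = 0.010407838.
deff = 0.020806054 / 0.010407838 = 1.9991.

1.9991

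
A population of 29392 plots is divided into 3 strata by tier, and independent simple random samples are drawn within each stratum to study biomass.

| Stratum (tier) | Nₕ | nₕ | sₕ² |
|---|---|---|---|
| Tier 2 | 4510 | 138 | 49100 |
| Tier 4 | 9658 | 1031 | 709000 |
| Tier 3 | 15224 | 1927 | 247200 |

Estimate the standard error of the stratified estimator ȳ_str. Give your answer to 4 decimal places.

Var(ȳ_str) = Σₕ Wₕ²(1 − fₕ)sₕ²/nₕ with Wₕ = Nₕ/N, N = 29392.
Tier 2: Wₕ = 0.15344311; term = 0.15344311²·(1 − 0.03059867)·49100/138 = 8.1208376.
Tier 4: Wₕ = 0.32859281; term = 0.32859281²·(1 − 0.10675088)·709000/1031 = 66.324852.
Tier 3: Wₕ = 0.51796407; term = 0.51796407²·(1 − 0.12657646)·247200/1927 = 30.060134.
Sum = 104.50582.
SE = √(104.50582) = 10.2228.

10.2228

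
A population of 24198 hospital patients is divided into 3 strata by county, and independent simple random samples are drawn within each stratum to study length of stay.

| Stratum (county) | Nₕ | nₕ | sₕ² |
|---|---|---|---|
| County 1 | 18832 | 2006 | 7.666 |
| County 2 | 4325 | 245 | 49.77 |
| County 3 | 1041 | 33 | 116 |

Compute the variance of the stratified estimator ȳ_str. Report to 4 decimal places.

Var(ȳ_str) = Σₕ Wₕ²(1 − fₕ)sₕ²/nₕ with Wₕ = Nₕ/N, N = 24198.
County 1: Wₕ = 0.77824614; term = 0.77824614²·(1 − 0.10652082)·7.666/2006 = 0.0020680273.
County 2: Wₕ = 0.17873378; term = 0.17873378²·(1 − 0.05664740)·49.77/245 = 0.0061219374.
County 3: Wₕ = 0.04302008; term = 0.04302008²·(1 − 0.03170029)·116/33 = 0.0062993591.
Sum = 0.014489324.

0.0145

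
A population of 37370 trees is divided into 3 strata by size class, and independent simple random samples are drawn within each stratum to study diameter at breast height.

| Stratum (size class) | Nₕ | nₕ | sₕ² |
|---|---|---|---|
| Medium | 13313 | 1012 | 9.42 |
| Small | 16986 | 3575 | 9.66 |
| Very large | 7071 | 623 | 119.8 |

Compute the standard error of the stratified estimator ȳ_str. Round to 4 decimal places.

0.0884

Var(ȳ_str) = Σₕ Wₕ²(1 − fₕ)sₕ²/nₕ with Wₕ = Nₕ/N, N = 37370.
Medium: Wₕ = 0.35624833; term = 0.35624833²·(1 − 0.07601592)·9.42/1012 = 0.0010915422.
Small: Wₕ = 0.45453572; term = 0.45453572²·(1 − 0.21046744)·9.66/3575 = 4.4076507 × 10^-4.
Very large: Wₕ = 0.18921595; term = 0.18921595²·(1 − 0.08810635)·119.8/623 = 0.0062781031.
Sum = 0.0078104104.
SE = √(0.0078104104) = 0.0884.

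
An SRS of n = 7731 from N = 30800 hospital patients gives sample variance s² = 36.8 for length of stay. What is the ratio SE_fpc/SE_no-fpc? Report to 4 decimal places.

0.8654

f = n/N = 7731/30800 = 0.25100649.
SE_no-fpc = √(s²/n) = 0.068993166; SE_fpc = √((1−f)s²/n) = 0.059709729.
Ratio = √(1−f) = 0.86544411.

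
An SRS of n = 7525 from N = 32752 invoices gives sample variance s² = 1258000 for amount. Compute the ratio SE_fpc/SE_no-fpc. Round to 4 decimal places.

0.8776

f = n/N = 7525/32752 = 0.22975696.
SE_no-fpc = √(s²/n) = 12.929659; SE_fpc = √((1−f)s²/n) = 11.34752.
Ratio = √(1−f) = 0.87763491.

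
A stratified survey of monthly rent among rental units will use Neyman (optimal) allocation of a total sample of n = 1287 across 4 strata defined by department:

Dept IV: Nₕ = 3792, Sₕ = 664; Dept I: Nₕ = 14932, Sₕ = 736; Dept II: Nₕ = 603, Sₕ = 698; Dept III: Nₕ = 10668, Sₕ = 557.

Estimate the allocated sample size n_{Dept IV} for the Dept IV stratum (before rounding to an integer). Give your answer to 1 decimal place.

Neyman allocation: nₕ = n·NₕSₕ / Σⱼ NⱼSⱼ.
Σ NⱼSⱼ = 3792·664 + 14932·736 + 603·698 + 10668·557 = 1.987081 × 10^7.
n_{Dept IV} = 1287·3792·664 / (1.987081 × 10^7) = 163.1.

163.1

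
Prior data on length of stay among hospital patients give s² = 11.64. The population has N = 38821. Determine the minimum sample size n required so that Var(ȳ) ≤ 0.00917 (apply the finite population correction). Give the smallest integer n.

1230

Without fpc, n₀ = s²/D = 11.64/0.00917 = 1269.3566.
With fpc, (1 − n/N)·s²/n ≤ D requires n ≥ n₀/(1 + n₀/N) = 1269.3566/(1 + 1269.3566/38821) = 1229.1657.
Rounding up, n = 1230.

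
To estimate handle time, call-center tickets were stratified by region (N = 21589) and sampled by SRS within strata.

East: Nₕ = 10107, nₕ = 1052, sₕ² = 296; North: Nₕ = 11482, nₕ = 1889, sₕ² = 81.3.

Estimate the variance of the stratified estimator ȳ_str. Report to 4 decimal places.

Var(ȳ_str) = Σₕ Wₕ²(1 − fₕ)sₕ²/nₕ with Wₕ = Nₕ/N, N = 21589.
East: Wₕ = 0.46815508; term = 0.46815508²·(1 − 0.10408628)·296/1052 = 0.055248646.
North: Wₕ = 0.53184492; term = 0.53184492²·(1 − 0.16451838)·81.3/1889 = 0.010171044.
Sum = 0.06541969.

0.0654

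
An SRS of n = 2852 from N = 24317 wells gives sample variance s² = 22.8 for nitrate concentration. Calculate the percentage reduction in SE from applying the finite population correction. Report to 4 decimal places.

f = n/N = 2852/24317 = 0.11728420.
SE_no-fpc = √(s²/n) = 0.089411352; SE_fpc = √((1−f)s²/n) = 0.084004608.
Ratio = √(1−f) = 0.93952956. Reduction = 100·(1 − 0.93952956) = 6.0470%.

6.0470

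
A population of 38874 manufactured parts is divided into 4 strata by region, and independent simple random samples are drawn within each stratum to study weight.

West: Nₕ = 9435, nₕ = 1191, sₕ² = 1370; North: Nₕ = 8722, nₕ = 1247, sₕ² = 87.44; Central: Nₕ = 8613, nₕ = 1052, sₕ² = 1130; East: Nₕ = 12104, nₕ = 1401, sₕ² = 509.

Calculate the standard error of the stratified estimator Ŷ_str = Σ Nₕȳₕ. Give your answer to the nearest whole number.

Var(Ŷ_str) = Σₕ Nₕ²(1 − fₕ)sₕ²/nₕ.
West: 9435²·(1 − 1191/9435)·1370/1191 = 8.9472319 × 10^7.
North: 8722²·(1 − 1247/8722)·87.44/1247 = 4.571629 × 10^6.
Central: 8613²·(1 − 1052/8613)·1130/1052 = 6.9951396 × 10^7.
East: 12104²·(1 − 1401/12104)·509/1401 = 4.7066737 × 10^7.
Sum = 2.1106208 × 10^8.
SE = √(2.1106208 × 10^8) = 14528.

14528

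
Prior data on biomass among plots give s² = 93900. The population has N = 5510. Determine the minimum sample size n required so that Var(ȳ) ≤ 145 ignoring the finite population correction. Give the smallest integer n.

648

Without fpc, n₀ = s²/D = 93900/145 = 647.5862.
Rounding up, n = 648.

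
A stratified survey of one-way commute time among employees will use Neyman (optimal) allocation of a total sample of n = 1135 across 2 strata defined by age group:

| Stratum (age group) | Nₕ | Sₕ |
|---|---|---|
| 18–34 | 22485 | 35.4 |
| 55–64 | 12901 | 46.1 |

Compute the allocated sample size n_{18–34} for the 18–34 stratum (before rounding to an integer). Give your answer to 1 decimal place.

649.6

Neyman allocation: nₕ = n·NₕSₕ / Σⱼ NⱼSⱼ.
Σ NⱼSⱼ = 22485·35.4 + 12901·46.1 = 1.3907051 × 10^6.
n_{18–34} = 1135·22485·35.4 / (1.3907051 × 10^6) = 649.6.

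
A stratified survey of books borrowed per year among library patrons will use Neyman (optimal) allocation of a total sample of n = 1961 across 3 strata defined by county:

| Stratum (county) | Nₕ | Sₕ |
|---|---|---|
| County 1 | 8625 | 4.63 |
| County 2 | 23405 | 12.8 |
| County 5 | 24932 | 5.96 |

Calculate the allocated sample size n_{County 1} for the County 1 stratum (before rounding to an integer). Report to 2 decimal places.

160.43

Neyman allocation: nₕ = n·NₕSₕ / Σⱼ NⱼSⱼ.
Σ NⱼSⱼ = 8625·4.63 + 23405·12.8 + 24932·5.96 = 488112.47.
n_{County 1} = 1961·8625·4.63 / 488112.47 = 160.43.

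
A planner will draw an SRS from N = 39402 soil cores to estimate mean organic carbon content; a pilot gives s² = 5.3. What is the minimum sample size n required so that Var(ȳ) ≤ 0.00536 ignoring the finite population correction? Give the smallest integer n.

989

Without fpc, n₀ = s²/D = 5.3/0.00536 = 988.8060.
Rounding up, n = 989.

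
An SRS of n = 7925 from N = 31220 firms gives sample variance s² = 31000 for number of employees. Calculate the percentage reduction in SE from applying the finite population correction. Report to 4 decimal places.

f = n/N = 7925/31220 = 0.25384369.
SE_no-fpc = √(s²/n) = 1.9777947; SE_fpc = √((1−f)s²/n) = 1.7084258.
Ratio = √(1−f) = 0.86380340. Reduction = 100·(1 − 0.86380340) = 13.6197%.

13.6197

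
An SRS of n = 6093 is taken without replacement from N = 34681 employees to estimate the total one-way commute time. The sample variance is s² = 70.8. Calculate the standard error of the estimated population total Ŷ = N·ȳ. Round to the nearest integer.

Var(Ŷ) = N²·Var(ȳ) = N²·(1 − n/N)·s²/n.
f = 6093/34681 = 0.17568698; Var(ȳ) = 0.82431302·70.8/6093 = 0.0095784281.
Var(Ŷ) = 34681² · 0.0095784281 = 1.1520663 × 10^7.
SE(Ŷ) = √(1.1520663 × 10^7) = 3394.

3394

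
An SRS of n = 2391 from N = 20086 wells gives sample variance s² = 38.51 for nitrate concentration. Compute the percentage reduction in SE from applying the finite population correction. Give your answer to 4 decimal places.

f = n/N = 2391/20086 = 0.11903814.
SE_no-fpc = √(s²/n) = 0.12691033; SE_fpc = √((1−f)s²/n) = 0.11911749.
Ratio = √(1−f) = 0.93859569. Reduction = 100·(1 − 0.93859569) = 6.1404%.

6.1404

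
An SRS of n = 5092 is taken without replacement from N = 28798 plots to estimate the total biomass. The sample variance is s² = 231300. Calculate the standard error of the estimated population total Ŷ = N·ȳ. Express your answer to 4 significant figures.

176100

Var(Ŷ) = N²·Var(ȳ) = N²·(1 − n/N)·s²/n.
f = 5092/28798 = 0.17681783; Var(ȳ) = 0.82318217·231300/5092 = 37.392387.
Var(Ŷ) = 28798² · 37.392387 = 3.1010434 × 10^10.
SE(Ŷ) = √(3.1010434 × 10^10) = 176100.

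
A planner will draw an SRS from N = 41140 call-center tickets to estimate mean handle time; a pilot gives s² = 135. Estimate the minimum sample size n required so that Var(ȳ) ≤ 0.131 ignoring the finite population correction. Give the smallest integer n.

Without fpc, n₀ = s²/D = 135/0.131 = 1030.5344.
Rounding up, n = 1031.

1031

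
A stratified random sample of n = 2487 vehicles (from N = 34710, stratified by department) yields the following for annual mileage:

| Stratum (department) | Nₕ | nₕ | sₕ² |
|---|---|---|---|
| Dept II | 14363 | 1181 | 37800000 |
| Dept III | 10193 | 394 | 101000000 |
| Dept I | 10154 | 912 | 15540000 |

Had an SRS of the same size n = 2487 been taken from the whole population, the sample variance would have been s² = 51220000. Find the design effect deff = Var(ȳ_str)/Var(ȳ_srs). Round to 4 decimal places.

1.4440

Var(ȳ_str) = Σ Wₕ²(1−fₕ)sₕ²/nₕ with Wₕ = Nₕ/34710:
  Dept II: (14363/34710)²·(1−1181/14363)·37800000/1181 = 5029.8976
  Dept III: (10193/34710)²·(1−394/10193)·101000000/394 = 21251.995
  Dept I: (10154/34710)²·(1−912/10154)·15540000/912 = 1327.2419
  → Var(ȳ_str) = 27609.135.
Var(ȳ_srs) = (1 − 2487/34710)·51220000/2487 = 19119.439.
deff = 27609.135 / 19119.439 = 1.4440.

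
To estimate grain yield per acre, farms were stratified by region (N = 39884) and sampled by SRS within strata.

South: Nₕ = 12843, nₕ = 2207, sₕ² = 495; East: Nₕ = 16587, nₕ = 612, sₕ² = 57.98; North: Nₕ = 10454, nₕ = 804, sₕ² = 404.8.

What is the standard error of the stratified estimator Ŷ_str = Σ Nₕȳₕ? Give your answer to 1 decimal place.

Var(Ŷ_str) = Σₕ Nₕ²(1 − fₕ)sₕ²/nₕ.
South: 12843²·(1 − 2207/12843)·495/2207 = 3.0637102 × 10^7.
East: 16587²·(1 − 612/16587)·57.98/612 = 2.5103571 × 10^7.
North: 10454²·(1 − 804/10454)·404.8/804 = 5.0791877 × 10^7.
Sum = 1.0653255 × 10^8.
SE = √(1.0653255 × 10^8) = 10321.5.

10321.5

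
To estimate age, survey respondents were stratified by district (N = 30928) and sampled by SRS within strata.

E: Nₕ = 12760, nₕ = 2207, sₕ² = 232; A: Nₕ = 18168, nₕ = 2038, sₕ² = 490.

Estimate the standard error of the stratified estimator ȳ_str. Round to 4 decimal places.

Var(ȳ_str) = Σₕ Wₕ²(1 − fₕ)sₕ²/nₕ with Wₕ = Nₕ/N, N = 30928.
E: Wₕ = 0.41257113; term = 0.41257113²·(1 − 0.17296238)·232/2207 = 0.01479819.
A: Wₕ = 0.58742887; term = 0.58742887²·(1 − 0.11217525)·490/2038 = 0.073659661.
Sum = 0.088457851.
SE = √(0.088457851) = 0.2974.

0.2974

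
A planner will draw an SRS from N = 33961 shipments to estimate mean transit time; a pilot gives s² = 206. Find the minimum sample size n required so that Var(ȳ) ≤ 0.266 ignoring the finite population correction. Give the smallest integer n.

Without fpc, n₀ = s²/D = 206/0.266 = 774.4361.
Rounding up, n = 775.

775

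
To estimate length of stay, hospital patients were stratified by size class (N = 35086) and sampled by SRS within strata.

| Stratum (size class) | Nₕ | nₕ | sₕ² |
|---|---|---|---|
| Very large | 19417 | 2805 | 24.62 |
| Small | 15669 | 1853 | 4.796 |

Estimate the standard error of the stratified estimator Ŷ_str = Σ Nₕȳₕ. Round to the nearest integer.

1842

Var(Ŷ_str) = Σₕ Nₕ²(1 − fₕ)sₕ²/nₕ.
Very large: 19417²·(1 − 2805/19417)·24.62/2805 = 2.8311262 × 10^6.
Small: 15669²·(1 − 1853/15669)·4.796/1853 = 560308.69.
Sum = 3.3914349 × 10^6.
SE = √(3.3914349 × 10^6) = 1842.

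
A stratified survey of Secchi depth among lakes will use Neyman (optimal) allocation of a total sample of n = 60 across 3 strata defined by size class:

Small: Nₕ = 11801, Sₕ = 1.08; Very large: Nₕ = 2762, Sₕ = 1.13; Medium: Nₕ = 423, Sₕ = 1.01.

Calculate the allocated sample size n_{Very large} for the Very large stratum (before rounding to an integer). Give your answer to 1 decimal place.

11.5

Neyman allocation: nₕ = n·NₕSₕ / Σⱼ NⱼSⱼ.
Σ NⱼSⱼ = 11801·1.08 + 2762·1.13 + 423·1.01 = 16293.37.
n_{Very large} = 60·2762·1.13 / 16293.37 = 11.5.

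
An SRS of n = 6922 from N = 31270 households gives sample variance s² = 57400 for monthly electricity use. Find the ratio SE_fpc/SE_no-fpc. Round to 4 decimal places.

f = n/N = 6922/31270 = 0.22136233.
SE_no-fpc = √(s²/n) = 2.8796529; SE_fpc = √((1−f)s²/n) = 2.5410187.
Ratio = √(1−f) = 0.88240448.

0.8824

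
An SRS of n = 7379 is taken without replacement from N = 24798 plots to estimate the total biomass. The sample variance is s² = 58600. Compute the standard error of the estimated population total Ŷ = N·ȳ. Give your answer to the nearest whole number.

Var(Ŷ) = N²·Var(ȳ) = N²·(1 − n/N)·s²/n.
f = 7379/24798 = 0.29756432; Var(ȳ) = 0.70243568·58600/7379 = 5.5783617.
Var(Ŷ) = 24798² · 5.5783617 = 3.4303622 × 10^9.
SE(Ŷ) = √(3.4303622 × 10^9) = 58569.

58569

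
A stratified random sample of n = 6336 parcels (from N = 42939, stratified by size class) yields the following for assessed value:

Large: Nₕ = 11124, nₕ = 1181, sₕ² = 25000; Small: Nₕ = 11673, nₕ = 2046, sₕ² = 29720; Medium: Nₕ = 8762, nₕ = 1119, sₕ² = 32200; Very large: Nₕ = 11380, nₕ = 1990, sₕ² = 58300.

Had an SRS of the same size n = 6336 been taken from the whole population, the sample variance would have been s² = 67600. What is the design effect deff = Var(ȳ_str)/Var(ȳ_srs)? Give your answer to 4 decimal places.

0.5386

Var(ȳ_str) = Σ Wₕ²(1−fₕ)sₕ²/nₕ with Wₕ = Nₕ/42939:
  Large: (11124/42939)²·(1−1181/11124)·25000/1181 = 1.2698858
  Small: (11673/42939)²·(1−2046/11673)·29720/2046 = 0.88534549
  Medium: (8762/42939)²·(1−1119/8762)·32200/1119 = 1.0451751
  Very large: (11380/42939)²·(1−1990/11380)·58300/1990 = 1.6979288
  → Var(ȳ_str) = 4.8983352.
Var(ȳ_srs) = (1 − 6336/42939)·67600/6336 = 9.0948655.
deff = 4.8983352 / 9.0948655 = 0.5386.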